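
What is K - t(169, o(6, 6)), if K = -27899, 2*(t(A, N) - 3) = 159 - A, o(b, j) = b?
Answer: -27897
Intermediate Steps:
t(A, N) = 165/2 - A/2 (t(A, N) = 3 + (159 - A)/2 = 3 + (159/2 - A/2) = 165/2 - A/2)
K - t(169, o(6, 6)) = -27899 - (165/2 - ½*169) = -27899 - (165/2 - 169/2) = -27899 - 1*(-2) = -27899 + 2 = -27897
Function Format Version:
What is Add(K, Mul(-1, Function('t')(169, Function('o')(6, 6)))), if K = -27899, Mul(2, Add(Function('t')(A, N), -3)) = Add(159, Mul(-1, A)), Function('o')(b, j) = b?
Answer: -27897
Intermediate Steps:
Function('t')(A, N) = Add(Rational(165, 2), Mul(Rational(-1, 2), A)) (Function('t')(A, N) = Add(3, Mul(Rational(1, 2), Add(159, Mul(-1, A)))) = Add(3, Add(Rational(159, 2), Mul(Rational(-1, 2), A))) = Add(Rational(165, 2), Mul(Rational(-1, 2), A)))
Add(K, Mul(-1, Function('t')(169, Function('o')(6, 6)))) = Add(-27899, Mul(-1, Add(Rational(165, 2), Mul(Rational(-1, 2), 169)))) = Add(-27899, Mul(-1, Add(Rational(165, 2), Rational(-169, 2)))) = Add(-27899, Mul(-1, -2)) = Add(-27899, 2) = -27897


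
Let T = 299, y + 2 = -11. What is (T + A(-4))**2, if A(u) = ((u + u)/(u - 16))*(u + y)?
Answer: 2134521/25 ≈ 85381.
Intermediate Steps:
y = -13 (y = -2 - 11 = -13)
A(u) = 2*u*(-13 + u)/(-16 + u) (A(u) = ((u + u)/(u - 16))*(u - 13) = ((2*u)/(-16 + u))*(-13 + u) = (2*u/(-16 + u))*(-13 + u) = 2*u*(-13 + u)/(-16 + u))
(T + A(-4))**2 = (299 + 2*(-4)*(-13 - 4)/(-16 - 4))**2 = (299 + 2*(-4)*(-17)/(-20))**2 = (299 + 2*(-4)*(-1/20)*(-17))**2 = (299 - 34/5)**2 = (1461/5)**2 = 2134521/25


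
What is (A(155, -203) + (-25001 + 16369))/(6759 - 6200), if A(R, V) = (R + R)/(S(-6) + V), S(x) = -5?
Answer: -20881/1352 ≈ -15.445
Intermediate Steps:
A(R, V) = 2*R/(-5 + V) (A(R, V) = (R + R)/(-5 + V) = (2*R)/(-5 + V) = 2*R/(-5 + V))
(A(155, -203) + (-25001 + 16369))/(6759 - 6200) = (2*155/(-5 - 203) + (-25001 + 16369))/(6759 - 6200) = (2*155/(-208) - 8632)/559 = (2*155*(-1/208) - 8632)*(1/559) = (-155/104 - 8632)*(1/559) = -897883/104*1/559 = -20881/1352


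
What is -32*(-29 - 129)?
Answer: 5056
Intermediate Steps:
-32*(-29 - 129) = -32*(-158) = 5056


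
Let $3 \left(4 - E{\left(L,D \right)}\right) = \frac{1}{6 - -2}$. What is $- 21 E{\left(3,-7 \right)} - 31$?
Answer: $- \frac{913}{8} \approx -114.13$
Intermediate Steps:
$E{\left(L,D \right)} = \frac{95}{24}$ ($E{\left(L,D \right)} = 4 - \frac{1}{3 \left(6 - -2\right)} = 4 - \frac{1}{3 \left(6 + 2\right)} = 4 - \frac{1}{3 \cdot 8} = 4 - \frac{1}{24} = \frac{95}{24}$)
$- 21 E{\left(3,-7 \right)} - 31 = \left(-21\right) \frac{95}{24} - 31 = - \frac{665}{8} - 31 = - \frac{913}{8}$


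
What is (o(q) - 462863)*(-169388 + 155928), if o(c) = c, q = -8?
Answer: 6230243660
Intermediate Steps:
(o(q) - 462863)*(-169388 + 155928) = (-8 - 462863)*(-169388 + 155928) = -462871*(-13460) = 6230243660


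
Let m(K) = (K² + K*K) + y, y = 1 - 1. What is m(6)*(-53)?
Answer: -3816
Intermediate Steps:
y = 0
m(K) = 2*K² (m(K) = (K² + K*K) + 0 = (K² + K²) + 0 = 2*K² + 0 = 2*K²)
m(6)*(-53) = (2*6²)*(-53) = (2*36)*(-53) = 72*(-53) = -3816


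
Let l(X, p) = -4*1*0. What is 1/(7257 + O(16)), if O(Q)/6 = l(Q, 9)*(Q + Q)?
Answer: 1/7257 ≈ 0.00013780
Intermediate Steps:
l(X, p) = 0 (l(X, p) = -4*0 = 0)
O(Q) = 0 (O(Q) = 6*(0*(Q + Q)) = 6*(0*(2*Q)) = 6*0 = 0)
1/(7257 + O(16)) = 1/(7257 + 0) = 1/7257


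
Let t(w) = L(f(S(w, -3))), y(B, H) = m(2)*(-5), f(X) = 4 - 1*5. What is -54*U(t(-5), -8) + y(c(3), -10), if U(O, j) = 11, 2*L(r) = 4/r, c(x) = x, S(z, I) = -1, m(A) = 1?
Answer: -599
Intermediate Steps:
f(X) = -1 (f(X) = 4 - 5 = -1)
L(r) = 2/r (L(r) = (4/r)/2 = 2/r)
y(B, H) = -5 (y(B, H) = 1*(-5) = -5)
t(w) = -2 (t(w) = 2/(-1) = 2*(-1) = -2)
-54*U(t(-5), -8) + y(c(3), -10) = -54*11 - 5 = -594 - 5 = -599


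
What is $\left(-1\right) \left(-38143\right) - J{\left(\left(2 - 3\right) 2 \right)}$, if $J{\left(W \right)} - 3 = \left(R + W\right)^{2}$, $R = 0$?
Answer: $38136$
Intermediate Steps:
$J{\left(W \right)} = 3 + W^{2}$ ($J{\left(W \right)} = 3 + \left(0 + W\right)^{2} = 3 + W^{2}$)
$\left(-1\right) \left(-38143\right) - J{\left(\left(2 - 3\right) 2 \right)} = \left(-1\right) \left(-38143\right) - \left(3 + \left(\left(2 - 3\right) 2\right)^{2}\right) = 38143 - \left(3 + \left(\left(-1\right) 2\right)^{2}\right) = 38143 - \left(3 + \left(-2\right)^{2}\right) = 38143 - \left(3 + 4\right) = 38143 - 7 = 38136$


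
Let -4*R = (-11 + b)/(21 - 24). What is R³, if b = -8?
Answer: -6859/1728 ≈ -3.9693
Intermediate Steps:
R = -19/12 (R = -(-11 - 8)/(4*(21 - 24)) = -(-19)/(4*(-3)) = -(-19)*(-1)/(4*3) = -¼*19/3 = -19/12 ≈ -1.5833)
R³ = (-19/12)³ = -6859/1728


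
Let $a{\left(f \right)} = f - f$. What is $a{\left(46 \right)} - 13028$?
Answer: $-13028$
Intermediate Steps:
$a{\left(f \right)} = 0$
$a{\left(46 \right)} - 13028 = 0 - 13028 = -13028$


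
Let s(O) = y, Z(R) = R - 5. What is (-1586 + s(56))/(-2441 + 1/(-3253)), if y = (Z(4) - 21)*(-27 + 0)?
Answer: 1613488/3970287 ≈ 0.40639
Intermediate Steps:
Z(R) = -5 + R
y = 594 (y = ((-5 + 4) - 21)*(-27 + 0) = (-1 - 21)*(-27) = -22*(-27) = 594)
s(O) = 594
(-1586 + s(56))/(-2441 + 1/(-3253)) = (-1586 + 594)/(-2441 + 1/(-3253)) = -992/(-2441 - 1/3253) = -992/(-7940574/3253) = -992*(-3253/7940574) = 1613488/3970287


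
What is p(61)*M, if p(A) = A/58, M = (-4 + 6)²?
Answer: 122/29 ≈ 4.2069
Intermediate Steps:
M = 4 (M = 2² = 4)
p(A) = A/58 (p(A) = A*(1/58) = A/58)
p(61)*M = ((1/58)*61)*4 = (61/58)*4 = 122/29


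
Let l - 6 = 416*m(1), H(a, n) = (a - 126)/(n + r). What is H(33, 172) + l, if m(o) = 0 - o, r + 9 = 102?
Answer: -108743/265 ≈ -410.35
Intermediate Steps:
r = 93 (r = -9 + 102 = 93)
m(o) = -o
H(a, n) = (-126 + a)/(93 + n) (H(a, n) = (a - 126)/(n + 93) = (-126 + a)/(93 + n))
l = -410 (l = 6 + 416*(-1*1) = 6 + 416*(-1) = 6 - 416 = -410)
H(33, 172) + l = (-126 + 33)/(93 + 172) - 410 = -93/265 - 410 = -108743/265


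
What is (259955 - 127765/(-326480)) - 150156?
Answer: 651769187/5936 ≈ 1.0980e+5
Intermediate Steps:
(259955 - 127765/(-326480)) - 150156 = (259955 - 127765*(-1/326480)) - 150156 = (259955 + 2323/5936) - 150156 = 1543095203/5936 - 150156 = 651769187/5936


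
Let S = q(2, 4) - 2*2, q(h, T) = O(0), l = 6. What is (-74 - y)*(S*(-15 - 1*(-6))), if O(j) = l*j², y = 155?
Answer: -8244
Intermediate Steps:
O(j) = 6*j²
q(h, T) = 0 (q(h, T) = 6*0² = 6*0 = 0)
S = -4 (S = 0 - 2*2 = 0 - 4 = -4)
(-74 - y)*(S*(-15 - 1*(-6))) = (-74 - 1*155)*(-4*(-15 - 1*(-6))) = (-74 - 155)*(-4*(-15 + 6)) = -(-916)*(-9) = -229*36 = -8244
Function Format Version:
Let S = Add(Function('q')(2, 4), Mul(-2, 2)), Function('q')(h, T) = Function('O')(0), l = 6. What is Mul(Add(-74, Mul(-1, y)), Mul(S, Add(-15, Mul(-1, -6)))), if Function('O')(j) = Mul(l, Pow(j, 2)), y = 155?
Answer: -8244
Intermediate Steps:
Function('O')(j) = Mul(6, Pow(j, 2))
Function('q')(h, T) = 0 (Function('q')(h, T) = Mul(6, Pow(0, 2)) = Mul(6, 0) = 0)
S = -4 (S = Add(0, Mul(-2, 2)) = Add(0, -4) = -4)
Mul(Add(-74, Mul(-1, y)), Mul(S, Add(-15, Mul(-1, -6)))) = Mul(Add(-74, Mul(-1, 155)), Mul(-4, Add(-15, Mul(-1, -6)))) = Mul(Add(-74, -155), Mul(-4, Add(-15, 6))) = Mul(-229, Mul(-4, -9)) = Mul(-229, 36) = -8244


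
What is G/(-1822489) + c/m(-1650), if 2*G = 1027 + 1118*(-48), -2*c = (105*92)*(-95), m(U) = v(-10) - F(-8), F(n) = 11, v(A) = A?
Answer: -79642716663/3644978 ≈ -21850.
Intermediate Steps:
m(U) = -21 (m(U) = -10 - 1*11 = -10 - 11 = -21)
c = 458850 (c = -105*92*(-95)/2 = -4830*(-95) = -½*(-917700) = 458850)
G = -52637/2 (G = (1027 + 1118*(-48))/2 = (1027 - 53664)/2 = (½)*(-52637) = -52637/2 ≈ -26319.)
G/(-1822489) + c/m(-1650) = -52637/2/(-1822489) + 458850/(-21) = -52637/2*(-1/1822489) + 458850*(-1/21) = 52637/3644978 - 21850 = -79642716663/3644978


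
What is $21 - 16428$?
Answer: $-16407$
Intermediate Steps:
$21 - 16428 = -16407$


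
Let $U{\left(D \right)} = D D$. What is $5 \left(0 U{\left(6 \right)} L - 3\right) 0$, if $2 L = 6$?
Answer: $0$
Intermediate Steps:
$L = 3$ ($L = \frac{1}{2} \cdot 6 = 3$)
$U{\left(D \right)} = D^{2}$
$5 \left(0 U{\left(6 \right)} L - 3\right) 0 = 5 \left(0 \cdot 6^{2} \cdot 3 - 3\right) 0 = 5 \left(0 \cdot 36 \cdot 3 - 3\right) 0 = 5 \left(0 \cdot 3 - 3\right) 0 = 5 \left(0 - 3\right) 0 = 5 \left(\left(-3\right) 0\right) = 5 \cdot 0 = 0$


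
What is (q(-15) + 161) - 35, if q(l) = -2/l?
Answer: 1892/15 ≈ 126.13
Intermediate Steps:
(q(-15) + 161) - 35 = (-2/(-15) + 161) - 35 = (-2*(-1/15) + 161) - 35 = (2/15 + 161) - 35 = 2417/15 - 35 = 1892/15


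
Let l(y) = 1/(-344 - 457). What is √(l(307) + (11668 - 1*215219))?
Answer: 32*I*√14170847/267 ≈ 451.17*I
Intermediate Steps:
l(y) = -1/801 (l(y) = 1/(-801) = -1/801)
√(l(307) + (11668 - 1*215219)) = √(-1/801 + (11668 - 1*215219)) = √(-1/801 + (11668 - 215219)) = √(-1/801 - 203551) = √(-163044352/801) = 32*I*√14170847/267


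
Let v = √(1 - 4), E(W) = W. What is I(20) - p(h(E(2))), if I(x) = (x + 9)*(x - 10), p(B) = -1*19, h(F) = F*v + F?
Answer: 309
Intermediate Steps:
v = I*√3 (v = √(-3) = I*√3 ≈ 1.732*I)
h(F) = F + I*F*√3 (h(F) = F*(I*√3) + F = I*F*√3 + F = F + I*F*√3)
p(B) = -19
I(x) = (-10 + x)*(9 + x) (I(x) = (9 + x)*(-10 + x) = (-10 + x)*(9 + x))
I(20) - p(h(E(2))) = (-90 + 20² - 1*20) - 1*(-19) = (-90 + 400 - 20) + 19 = 290 + 19 = 309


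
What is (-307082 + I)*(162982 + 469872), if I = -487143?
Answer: -502628468150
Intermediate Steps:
(-307082 + I)*(162982 + 469872) = (-307082 - 487143)*(162982 + 469872) = -794225*632854 = -502628468150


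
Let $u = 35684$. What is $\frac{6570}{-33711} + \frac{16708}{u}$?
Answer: $\frac{27399959}{100245277} \approx 0.27333$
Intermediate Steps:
$\frac{6570}{-33711} + \frac{16708}{u} = \frac{6570}{-33711} + \frac{16708}{35684} = 6570 \left(- \frac{1}{33711}\right) + 16708 \cdot \frac{1}{35684} = - \frac{2190}{11237} + \frac{4177}{8921} = \frac{27399959}{100245277}$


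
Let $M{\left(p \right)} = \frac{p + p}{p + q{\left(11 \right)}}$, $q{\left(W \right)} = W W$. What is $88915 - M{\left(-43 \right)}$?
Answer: $\frac{3467728}{39} \approx 88916.0$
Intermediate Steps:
$q{\left(W \right)} = W^{2}$
$M{\left(p \right)} = \frac{2 p}{121 + p}$ ($M{\left(p \right)} = \frac{p + p}{p + 11^{2}} = \frac{2 p}{p + 121} = \frac{2 p}{121 + p}$)
$88915 - M{\left(-43 \right)} = 88915 - 2 \left(-43\right) \frac{1}{121 - 43} = 88915 - 2 \left(-43\right) \frac{1}{78} = 88915 - - \frac{43}{39} = 88915 + \frac{43}{39} = \frac{3467728}{39}$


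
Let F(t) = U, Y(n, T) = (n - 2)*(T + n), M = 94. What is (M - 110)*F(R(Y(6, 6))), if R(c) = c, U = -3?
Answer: 48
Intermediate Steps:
Y(n, T) = (-2 + n)*(T + n)
F(t) = -3
(M - 110)*F(R(Y(6, 6))) = (94 - 110)*(-3) = -16*(-3) = 48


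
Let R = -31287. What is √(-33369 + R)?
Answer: 12*I*√449 ≈ 254.28*I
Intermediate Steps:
√(-33369 + R) = √(-33369 - 31287) = √(-64656) = 12*I*√449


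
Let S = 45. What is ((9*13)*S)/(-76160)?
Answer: -1053/15232 ≈ -0.069131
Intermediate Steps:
((9*13)*S)/(-76160) = ((9*13)*45)/(-76160) = (117*45)*(-1/76160) = 5265*(-1/76160) = -1053/15232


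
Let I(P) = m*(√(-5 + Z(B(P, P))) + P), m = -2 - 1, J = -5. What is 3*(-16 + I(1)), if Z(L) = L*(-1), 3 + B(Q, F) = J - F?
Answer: -75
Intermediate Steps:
B(Q, F) = -8 - F (B(Q, F) = -3 + (-5 - F) = -8 - F)
m = -3
Z(L) = -L
I(P) = -3*P - 3*√(3 + P) (I(P) = -3*(√(-5 - (-8 - P)) + P) = -3*(√(-5 + (8 + P)) + P) = -3*(√(3 + P) + P) = -3*(P + √(3 + P)) = -3*P - 3*√(3 + P))
3*(-16 + I(1)) = 3*(-16 + (-3*1 - 3*√(3 + 1))) = 3*(-16 + (-3 - 3*√4)) = 3*(-16 + (-3 - 3*2)) = 3*(-16 + (-3 - 6)) = 3*(-16 - 9) = 3*(-25) = -75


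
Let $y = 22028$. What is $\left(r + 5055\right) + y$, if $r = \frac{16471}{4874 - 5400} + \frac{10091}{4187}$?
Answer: $\frac{59582913835}{2202362} \approx 27054.0$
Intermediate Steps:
$r = - \frac{63656211}{2202362}$ ($r = \frac{16471}{4874 - 5400} + 10091 \cdot \frac{1}{4187} = \frac{16471}{-526} + \frac{10091}{4187} = 16471 \left(- \frac{1}{526}\right) + \frac{10091}{4187} = - \frac{16471}{526} + \frac{10091}{4187} = - \frac{63656211}{2202362} \approx -28.904$)
$\left(r + 5055\right) + y = \left(- \frac{63656211}{2202362} + 5055\right) + 22028 = \frac{11069283699}{2202362} + 22028 = \frac{59582913835}{2202362}$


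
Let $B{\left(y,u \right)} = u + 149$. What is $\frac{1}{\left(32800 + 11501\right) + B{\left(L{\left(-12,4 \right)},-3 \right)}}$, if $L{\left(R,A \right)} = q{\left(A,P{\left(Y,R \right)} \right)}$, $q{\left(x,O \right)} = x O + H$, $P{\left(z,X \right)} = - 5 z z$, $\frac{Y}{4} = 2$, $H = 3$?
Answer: $\frac{1}{44447} \approx 2.2499 \cdot 10^{-5}$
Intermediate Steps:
$Y = 8$ ($Y = 4 \cdot 2 = 8$)
$P{\left(z,X \right)} = - 5 z^{2}$
$q{\left(x,O \right)} = 3 + O x$ ($q{\left(x,O \right)} = x O + 3 = O x + 3 = 3 + O x$)
$L{\left(R,A \right)} = 3 - 320 A$ ($L{\left(R,A \right)} = 3 + - 5 \cdot 8^{2} A = 3 + \left(-5\right) 64 A = 3 - 320 A$)
$B{\left(y,u \right)} = 149 + u$
$\frac{1}{\left(32800 + 11501\right) + B{\left(L{\left(-12,4 \right)},-3 \right)}} = \frac{1}{\left(32800 + 11501\right) + \left(149 - 3\right)} = \frac{1}{44301 + 146} = \frac{1}{44447}$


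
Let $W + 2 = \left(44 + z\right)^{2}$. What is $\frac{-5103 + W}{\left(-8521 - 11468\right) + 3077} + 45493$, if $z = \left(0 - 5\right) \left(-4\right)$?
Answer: $\frac{769378625}{16912} \approx 45493.0$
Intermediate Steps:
$z = 20$ ($z = \left(-5\right) \left(-4\right) = 20$)
$W = 4094$ ($W = -2 + \left(44 + 20\right)^{2} = -2 + 64^{2} = -2 + 4096 = 4094$)
$\frac{-5103 + W}{\left(-8521 - 11468\right) + 3077} + 45493 = \frac{-5103 + 4094}{\left(-8521 - 11468\right) + 3077} + 45493 = - \frac{1009}{-19989 + 3077} + 45493 = - \frac{1009}{-16912} + 45493 = \left(-1009\right) \left(- \frac{1}{16912}\right) + 45493 = \frac{1009}{16912} + 45493 = \frac{769378625}{16912}$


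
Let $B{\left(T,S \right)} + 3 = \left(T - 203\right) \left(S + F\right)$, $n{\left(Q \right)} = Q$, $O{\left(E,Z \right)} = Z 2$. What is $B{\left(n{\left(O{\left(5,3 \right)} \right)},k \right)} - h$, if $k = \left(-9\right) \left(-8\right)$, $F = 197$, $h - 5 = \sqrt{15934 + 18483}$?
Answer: $-53001 - \sqrt{34417} \approx -53187.0$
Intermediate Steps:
$O{\left(E,Z \right)} = 2 Z$
$h = 5 + \sqrt{34417}$ ($h = 5 + \sqrt{15934 + 18483} = 5 + \sqrt{34417} \approx 190.52$)
$k = 72$
$B{\left(T,S \right)} = -3 + \left(-203 + T\right) \left(197 + S\right)$ ($B{\left(T,S \right)} = -3 + \left(T - 203\right) \left(S + 197\right) = -3 + \left(-203 + T\right) \left(197 + S\right)$)
$B{\left(n{\left(O{\left(5,3 \right)} \right)},k \right)} - h = \left(-39994 - 14616 + 197 \cdot 2 \cdot 3 + 72 \cdot 2 \cdot 3\right) - \left(5 + \sqrt{34417}\right) = \left(-39994 - 14616 + 197 \cdot 6 + 72 \cdot 6\right) - \left(5 + \sqrt{34417}\right) = \left(-39994 - 14616 + 1182 + 432\right) - \left(5 + \sqrt{34417}\right) = -52996 - \left(5 + \sqrt{34417}\right) = -53001 - \sqrt{34417}$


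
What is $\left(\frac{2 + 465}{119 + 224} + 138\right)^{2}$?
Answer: $\frac{2284935601}{117649} \approx 19422.0$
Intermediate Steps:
$\left(\frac{2 + 465}{119 + 224} + 138\right)^{2} = \left(\frac{467}{343} + 138\right)^{2} = \left(\frac{47801}{343}\right)^{2} = \frac{2284935601}{117649}$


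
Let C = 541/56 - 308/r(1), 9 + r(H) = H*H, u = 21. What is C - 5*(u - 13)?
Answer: 457/56 ≈ 8.1607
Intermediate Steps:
r(H) = -9 + H² (r(H) = -9 + H*H = -9 + H²)
C = 2697/56 (C = 541/56 - 308/(-9 + 1²) = 541*(1/56) - 308/(-9 + 1) = 541/56 - 308/(-8) = 541/56 - 308*(-⅛) = 541/56 + 77/2 = 2697/56 ≈ 48.161)
C - 5*(u - 13) = 2697/56 - 5*(21 - 13) = 2697/56 - 5*8 = 2697/56 - 1*40 = 2697/56 - 40 = 457/56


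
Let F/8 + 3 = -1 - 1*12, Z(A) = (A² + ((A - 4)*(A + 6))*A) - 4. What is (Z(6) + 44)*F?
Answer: -28160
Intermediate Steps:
Z(A) = -4 + A² + A*(-4 + A)*(6 + A) (Z(A) = (A² + ((-4 + A)*(6 + A))*A) - 4 = (A² + A*(-4 + A)*(6 + A)) - 4 = -4 + A² + A*(-4 + A)*(6 + A))
F = -128 (F = -24 + 8*(-1 - 1*12) = -24 + 8*(-1 - 12) = -24 + 8*(-13) = -24 - 104 = -128)
(Z(6) + 44)*F = ((-4 + 6³ - 24*6 + 3*6²) + 44)*(-128) = ((-4 + 216 - 144 + 3*36) + 44)*(-128) = ((-4 + 216 - 144 + 108) + 44)*(-128) = (176 + 44)*(-128) = 220*(-128) = -28160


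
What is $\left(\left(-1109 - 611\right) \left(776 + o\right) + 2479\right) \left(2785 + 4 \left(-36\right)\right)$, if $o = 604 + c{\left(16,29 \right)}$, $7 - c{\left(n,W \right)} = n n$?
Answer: $-5131043081$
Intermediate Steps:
$c{\left(n,W \right)} = 7 - n^{2}$ ($c{\left(n,W \right)} = 7 - n n = 7 - n^{2}$)
$o = 355$ ($o = 604 + \left(7 - 16^{2}\right) = 604 + \left(7 - 256\right) = 604 - 249 = 355$)
$\left(\left(-1109 - 611\right) \left(776 + o\right) + 2479\right) \left(2785 + 4 \left(-36\right)\right) = \left(\left(-1109 - 611\right) \left(776 + 355\right) + 2479\right) \left(2785 + 4 \left(-36\right)\right) = \left(\left(-1720\right) 1131 + 2479\right) \left(2785 - 144\right) = \left(-1945320 + 2479\right) 2641 = \left(-1942841\right) 2641 = -5131043081$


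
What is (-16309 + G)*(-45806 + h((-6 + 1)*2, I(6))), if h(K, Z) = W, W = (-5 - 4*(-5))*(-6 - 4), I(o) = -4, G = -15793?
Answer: 1475279512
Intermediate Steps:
W = -150 (W = (-5 + 20)*(-10) = 15*(-10) = -150)
h(K, Z) = -150
(-16309 + G)*(-45806 + h((-6 + 1)*2, I(6))) = (-16309 - 15793)*(-45806 - 150) = -32102*(-45956) = 1475279512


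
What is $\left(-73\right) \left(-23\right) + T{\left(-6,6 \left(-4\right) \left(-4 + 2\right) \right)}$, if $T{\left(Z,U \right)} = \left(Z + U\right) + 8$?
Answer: $1729$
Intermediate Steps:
$T{\left(Z,U \right)} = 8 + U + Z$ ($T{\left(Z,U \right)} = \left(U + Z\right) + 8 = 8 + U + Z$)
$\left(-73\right) \left(-23\right) + T{\left(-6,6 \left(-4\right) \left(-4 + 2\right) \right)} = \left(-73\right) \left(-23\right) + \left(8 + 6 \left(-4\right) \left(-4 + 2\right) - 6\right) = 1679 - -50 = 1679 + \left(8 + 48 - 6\right) = 1679 + 50 = 1729$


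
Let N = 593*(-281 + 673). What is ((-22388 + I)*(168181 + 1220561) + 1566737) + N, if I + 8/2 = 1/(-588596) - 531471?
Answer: -226365490240999965/294298 ≈ -7.6917e+11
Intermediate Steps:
N = 232456 (N = 593*392 = 232456)
I = -312824059101/588596 (I = -4 + (1/(-588596) - 531471) = -4 + (-1/588596 - 531471) = -4 - 312821704717/588596 = -312824059101/588596 ≈ -5.3148e+5)
((-22388 + I)*(168181 + 1220561) + 1566737) + N = ((-22388 - 312824059101/588596)*(168181 + 1220561) + 1566737) + 232456 = (-326001546349/588596*1388742 + 1566737) + 232456 = (-226366019739901479/294298 + 1566737) + 232456 = -226365558652335853/294298 + 232456 = -226365490240999965/294298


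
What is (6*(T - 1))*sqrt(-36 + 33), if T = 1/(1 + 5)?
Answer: -5*I*sqrt(3) ≈ -8.6602*I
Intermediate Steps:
T = 1/6 ≈ 0.16667
(6*(T - 1))*sqrt(-36 + 33) = (6*(1/6 - 1))*sqrt(-36 + 33) = (6*(-5/6))*sqrt(-3) = -5*I*sqrt(3)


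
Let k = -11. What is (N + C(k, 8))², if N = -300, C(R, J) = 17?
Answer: 80089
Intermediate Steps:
(N + C(k, 8))² = (-300 + 17)² = (-283)² = 80089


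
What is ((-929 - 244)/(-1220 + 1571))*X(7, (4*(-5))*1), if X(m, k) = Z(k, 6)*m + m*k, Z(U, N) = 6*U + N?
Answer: 366758/117 ≈ 3134.7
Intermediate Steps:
Z(U, N) = N + 6*U
X(m, k) = k*m + m*(6 + 6*k) (X(m, k) = (6 + 6*k)*m + m*k = m*(6 + 6*k) + k*m = k*m + m*(6 + 6*k))
((-929 - 244)/(-1220 + 1571))*X(7, (4*(-5))*1) = ((-929 - 244)/(-1220 + 1571))*(7*(6 + 7*((4*(-5))*1))) = (-1173/351)*(7*(6 + 7*(-20*1))) = (-1173*1/351)*(7*(6 + 7*(-20))) = -2737*(6 - 140)/117 = -2737*(-134)/117 = -391/117*(-938) = 366758/117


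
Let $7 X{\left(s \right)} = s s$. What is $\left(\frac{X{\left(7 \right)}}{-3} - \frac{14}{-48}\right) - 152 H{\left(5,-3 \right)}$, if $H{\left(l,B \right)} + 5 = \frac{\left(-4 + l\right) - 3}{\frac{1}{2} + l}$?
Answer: $\frac{214693}{264} \approx 813.23$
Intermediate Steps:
$X{\left(s \right)} = \frac{s^{2}}{7}$ ($X{\left(s \right)} = \frac{s s}{7} = \frac{s^{2}}{7}$)
$H{\left(l,B \right)} = -5 + \frac{-7 + l}{\frac{1}{2} + l}$ ($H{\left(l,B \right)} = -5 + \frac{\left(-4 + l\right) - 3}{\frac{1}{2} + l} = -5 + \frac{-7 + l}{\frac{1}{2} + l}$)
$\left(\frac{X{\left(7 \right)}}{-3} - \frac{14}{-48}\right) - 152 H{\left(5,-3 \right)} = \left(\frac{\frac{1}{7} \cdot 7^{2}}{-3} - \frac{14}{-48}\right) - 152 \frac{-19 - 40}{1 + 2 \cdot 5} = \left(\frac{1}{7} \cdot 49 \left(- \frac{1}{3}\right) - - \frac{7}{24}\right) - 152 \frac{-19 - 40}{1 + 10} = \left(7 \left(- \frac{1}{3}\right) + \frac{7}{24}\right) - 152 \cdot \frac{1}{11} \left(-59\right) = \left(- \frac{7}{3} + \frac{7}{24}\right) - 152 \cdot \frac{1}{11} \left(-59\right) = - \frac{49}{24} - - \frac{8968}{11} = - \frac{49}{24} + \frac{8968}{11} = \frac{214693}{264}$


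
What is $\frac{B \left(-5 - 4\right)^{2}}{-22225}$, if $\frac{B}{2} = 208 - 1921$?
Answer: $\frac{277506}{22225} \approx 12.486$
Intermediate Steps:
$B = -3426$ ($B = 2 \left(208 - 1921\right) = 2 \left(-1713\right) = -3426$)
$\frac{B \left(-5 - 4\right)^{2}}{-22225} = \frac{\left(-3426\right) \left(-5 - 4\right)^{2}}{-22225} = - 3426 \left(-9\right)^{2} \left(- \frac{1}{22225}\right) = \left(-3426\right) 81 \left(- \frac{1}{22225}\right) = \left(-277506\right) \left(- \frac{1}{22225}\right) = \frac{277506}{22225}$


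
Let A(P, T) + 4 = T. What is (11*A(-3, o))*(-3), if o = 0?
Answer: 132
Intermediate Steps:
A(P, T) = -4 + T
(11*A(-3, o))*(-3) = (11*(-4 + 0))*(-3) = (11*(-4))*(-3) = -44*(-3) = 132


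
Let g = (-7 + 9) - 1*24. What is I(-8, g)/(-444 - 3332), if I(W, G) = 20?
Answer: -5/944 ≈ -0.0052966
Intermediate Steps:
g = -22 (g = 2 - 24 = -22)
I(-8, g)/(-444 - 3332) = 20/(-444 - 3332) = 20/(-3776) = 20*(-1/3776) = -5/944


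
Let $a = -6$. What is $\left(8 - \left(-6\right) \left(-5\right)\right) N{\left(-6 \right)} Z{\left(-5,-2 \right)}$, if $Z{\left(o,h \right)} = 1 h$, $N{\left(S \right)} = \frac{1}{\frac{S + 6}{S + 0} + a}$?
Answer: $- \frac{22}{3} \approx -7.3333$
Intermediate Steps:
$N{\left(S \right)} = \frac{1}{-6 + \frac{6 + S}{S}}$ ($N{\left(S \right)} = \frac{1}{\frac{S + 6}{S + 0} - 6} = \frac{1}{\frac{6 + S}{S} - 6} = \frac{1}{-6 + \frac{6 + S}{S}}$)
$Z{\left(o,h \right)} = h$
$\left(8 - \left(-6\right) \left(-5\right)\right) N{\left(-6 \right)} Z{\left(-5,-2 \right)} = \left(8 - \left(-6\right) \left(-5\right)\right) \left(- \frac{6}{6 - -30}\right) \left(-2\right) = \left(8 - 30\right) \left(- \frac{6}{6 + 30}\right) \left(-2\right) = \left(8 - 30\right) \left(- \frac{6}{36}\right) \left(-2\right) = - 22 \left(\left(-6\right) \frac{1}{36}\right) \left(-2\right) = \left(-22\right) \left(- \frac{1}{6}\right) \left(-2\right) = \frac{11}{3} \left(-2\right) = - \frac{22}{3}$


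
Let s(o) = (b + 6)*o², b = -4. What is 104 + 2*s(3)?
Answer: 140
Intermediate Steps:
s(o) = 2*o² (s(o) = (-4 + 6)*o² = 2*o²)
104 + 2*s(3) = 104 + 2*(2*3²) = 104 + 2*(2*9) = 104 + 2*18 = 104 + 36 = 140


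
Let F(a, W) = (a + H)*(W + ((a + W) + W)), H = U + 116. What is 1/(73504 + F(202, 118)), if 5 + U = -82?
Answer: 1/201940 ≈ 4.9520e-6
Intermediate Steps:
U = -87 (U = -5 - 82 = -87)
H = 29 (H = -87 + 116 = 29)
F(a, W) = (29 + a)*(a + 3*W) (F(a, W) = (a + 29)*(W + ((a + W) + W)) = (29 + a)*(W + ((W + a) + W)) = (29 + a)*(W + (a + 2*W)) = (29 + a)*(a + 3*W))
1/(73504 + F(202, 118)) = 1/(73504 + (202² + 29*202 + 87*118 + 3*118*202)) = 1/(73504 + (40804 + 5858 + 10266 + 71508)) = 1/(73504 + 128436) = 1/201940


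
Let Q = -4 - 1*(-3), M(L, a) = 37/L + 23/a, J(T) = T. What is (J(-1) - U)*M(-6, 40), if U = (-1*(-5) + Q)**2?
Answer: 11407/120 ≈ 95.058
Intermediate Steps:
M(L, a) = 23/a + 37/L
Q = -1 (Q = -4 + 3 = -1)
U = 16 (U = (-1*(-5) - 1)**2 = (5 - 1)**2 = 4**2 = 16)
(J(-1) - U)*M(-6, 40) = (-1 - 1*16)*(23/40 + 37/(-6)) = (-1 - 16)*(23*(1/40) + 37*(-1/6)) = -17*(23/40 - 37/6) = -17*(-671/120) = 11407/120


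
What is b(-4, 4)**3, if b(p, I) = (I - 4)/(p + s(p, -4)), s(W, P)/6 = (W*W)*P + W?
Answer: 0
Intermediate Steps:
s(W, P) = 6*W + 6*P*W**2 (s(W, P) = 6*((W*W)*P + W) = 6*(W**2*P + W) = 6*(P*W**2 + W) = 6*(W + P*W**2) = 6*W + 6*P*W**2)
b(p, I) = (-4 + I)/(p + 6*p*(1 - 4*p)) (b(p, I) = (I - 4)/(p + 6*p*(1 - 4*p)) = (-4 + I)/(p + 6*p*(1 - 4*p)))
b(-4, 4)**3 = ((4 - 1*4)/((-4)*(-7 + 24*(-4))))**3 = (-(4 - 4)/(4*(-7 - 96)))**3 = (-1/4*0/(-103))**3 = (-1/4*(-1/103)*0)**3 = 0**3 = 0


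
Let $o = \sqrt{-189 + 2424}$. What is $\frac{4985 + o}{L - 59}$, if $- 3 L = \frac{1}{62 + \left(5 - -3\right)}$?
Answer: $- \frac{1046850}{12391} - \frac{210 \sqrt{2235}}{12391} \approx -85.286$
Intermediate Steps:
$o = \sqrt{2235} \approx 47.276$
$L = - \frac{1}{210}$ ($L = - \frac{1}{3 \left(62 + \left(5 - -3\right)\right)} = - \frac{1}{3 \left(62 + \left(5 + 3\right)\right)} = - \frac{1}{3 \left(62 + 8\right)} = - \frac{1}{3 \cdot 70} = \left(- \frac{1}{3}\right) \frac{1}{70} = - \frac{1}{210} \approx -0.0047619$)
$\frac{4985 + o}{L - 59} = \frac{4985 + \sqrt{2235}}{- \frac{1}{210} - 59} = \frac{4985 + \sqrt{2235}}{- \frac{12391}{210}} = - \frac{210 \left(4985 + \sqrt{2235}\right)}{12391} = - \frac{1046850}{12391} - \frac{210 \sqrt{2235}}{12391}$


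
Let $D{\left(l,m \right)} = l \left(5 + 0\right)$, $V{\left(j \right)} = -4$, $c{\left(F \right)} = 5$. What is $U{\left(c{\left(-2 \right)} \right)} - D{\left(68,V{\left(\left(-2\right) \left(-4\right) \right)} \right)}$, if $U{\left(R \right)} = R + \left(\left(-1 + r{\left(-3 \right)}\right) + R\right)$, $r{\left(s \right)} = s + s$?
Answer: $-337$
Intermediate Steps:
$r{\left(s \right)} = 2 s$
$D{\left(l,m \right)} = 5 l$ ($D{\left(l,m \right)} = l 5 = 5 l$)
$U{\left(R \right)} = -7 + 2 R$ ($U{\left(R \right)} = R + \left(\left(-1 + 2 \left(-3\right)\right) + R\right) = R + \left(\left(-1 - 6\right) + R\right) = R + \left(-7 + R\right) = -7 + 2 R$)
$U{\left(c{\left(-2 \right)} \right)} - D{\left(68,V{\left(\left(-2\right) \left(-4\right) \right)} \right)} = \left(-7 + 2 \cdot 5\right) - 5 \cdot 68 = \left(-7 + 10\right) - 340 = 3 - 340 = -337$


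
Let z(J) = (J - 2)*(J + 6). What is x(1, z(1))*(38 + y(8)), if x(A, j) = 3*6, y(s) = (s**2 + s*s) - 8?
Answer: 2844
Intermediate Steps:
y(s) = -8 + 2*s**2 (y(s) = (s**2 + s**2) - 8 = 2*s**2 - 8 = -8 + 2*s**2)
z(J) = (-2 + J)*(6 + J)
x(A, j) = 18
x(1, z(1))*(38 + y(8)) = 18*(38 + (-8 + 2*8**2)) = 18*(38 + (-8 + 2*64)) = 18*(38 + (-8 + 128)) = 18*(38 + 120) = 18*158 = 2844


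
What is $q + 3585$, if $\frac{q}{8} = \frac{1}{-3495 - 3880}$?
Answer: $\frac{26439367}{7375} \approx 3585.0$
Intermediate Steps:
$q = - \frac{8}{7375}$ ($q = \frac{8}{-3495 - 3880} = \frac{8}{-7375} = 8 \left(- \frac{1}{7375}\right) = - \frac{8}{7375} \approx -0.0010847$)
$q + 3585 = - \frac{8}{7375} + 3585 = \frac{26439367}{7375}$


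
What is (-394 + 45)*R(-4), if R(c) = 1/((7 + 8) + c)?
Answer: -349/11 ≈ -31.727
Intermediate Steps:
R(c) = 1/(15 + c)
(-394 + 45)*R(-4) = (-394 + 45)/(15 - 4) = -349/11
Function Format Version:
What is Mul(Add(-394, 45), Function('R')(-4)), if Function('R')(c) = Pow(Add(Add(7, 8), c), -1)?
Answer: Rational(-349, 11) ≈ -31.727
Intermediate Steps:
Function('R')(c) = Pow(Add(15, c), -1)
Mul(Add(-394, 45), Function('R')(-4)) = Mul(Add(-394, 45), Pow(Add(15, -4), -1)) = Mul(-349, Pow(11, -1)) = Mul(-349, Rational(1, 11)) = Rational(-349, 11)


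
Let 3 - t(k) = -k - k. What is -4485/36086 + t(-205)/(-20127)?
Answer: -75582593/726302922 ≈ -0.10406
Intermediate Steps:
t(k) = 3 + 2*k (t(k) = 3 - (-k - k) = 3 - (-2)*k = 3 + 2*k)
-4485/36086 + t(-205)/(-20127) = -4485/36086 + (3 + 2*(-205))/(-20127) = -4485*1/36086 + (3 - 410)*(-1/20127) = -4485/36086 - 407*(-1/20127) = -4485/36086 + 407/20127 = -75582593/726302922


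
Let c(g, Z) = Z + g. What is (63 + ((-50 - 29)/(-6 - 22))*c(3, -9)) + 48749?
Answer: 683131/14 ≈ 48795.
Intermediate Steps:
(63 + ((-50 - 29)/(-6 - 22))*c(3, -9)) + 48749 = (63 + ((-50 - 29)/(-6 - 22))*(-9 + 3)) + 48749 = (63 - 79/(-28)*(-6)) + 48749 = (63 - 79*(-1/28)*(-6)) + 48749 = (63 + (79/28)*(-6)) + 48749 = (63 - 237/14) + 48749 = 645/14 + 48749 = 683131/14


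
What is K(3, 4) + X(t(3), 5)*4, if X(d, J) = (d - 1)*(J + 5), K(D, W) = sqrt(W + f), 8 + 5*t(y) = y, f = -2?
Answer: -80 + sqrt(2) ≈ -78.586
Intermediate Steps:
t(y) = -8/5 + y/5
K(D, W) = sqrt(-2 + W) (K(D, W) = sqrt(W - 2) = sqrt(-2 + W))
X(d, J) = (-1 + d)*(5 + J)
K(3, 4) + X(t(3), 5)*4 = sqrt(-2 + 4) + (-5 - 1*5 + 5*(-8/5 + (1/5)*3) + 5*(-8/5 + (1/5)*3))*4 = sqrt(2) + (-5 - 5 + 5*(-8/5 + 3/5) + 5*(-8/5 + 3/5))*4 = sqrt(2) + (-5 - 5 + 5*(-1) + 5*(-1))*4 = sqrt(2) + (-5 - 5 - 5 - 5)*4 = sqrt(2) - 20*4 = sqrt(2) - 80 = -80 + sqrt(2)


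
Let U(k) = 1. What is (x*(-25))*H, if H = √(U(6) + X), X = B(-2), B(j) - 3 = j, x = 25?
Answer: -625*√2 ≈ -883.88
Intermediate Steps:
B(j) = 3 + j
X = 1 (X = 3 - 2 = 1)
H = √2 (H = √(1 + 1) = √2 ≈ 1.4142)
(x*(-25))*H = (25*(-25))*√2 = -625*√2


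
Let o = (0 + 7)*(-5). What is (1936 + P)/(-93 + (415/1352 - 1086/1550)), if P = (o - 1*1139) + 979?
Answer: -1824219800/97857911 ≈ -18.642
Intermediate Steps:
o = -35 (o = 7*(-5) = -35)
P = -195 (P = (-35 - 1*1139) + 979 = (-35 - 1139) + 979 = -1174 + 979 = -195)
(1936 + P)/(-93 + (415/1352 - 1086/1550)) = (1936 - 195)/(-93 + (415/1352 - 1086/1550)) = 1741/(-93 + (415*(1/1352) - 1086*1/1550)) = 1741/(-93 + (415/1352 - 543/775)) = 1741/(-93 - 412511/1047800) = 1741/(-97857911/1047800) = 1741*(-1047800/97857911) = -1824219800/97857911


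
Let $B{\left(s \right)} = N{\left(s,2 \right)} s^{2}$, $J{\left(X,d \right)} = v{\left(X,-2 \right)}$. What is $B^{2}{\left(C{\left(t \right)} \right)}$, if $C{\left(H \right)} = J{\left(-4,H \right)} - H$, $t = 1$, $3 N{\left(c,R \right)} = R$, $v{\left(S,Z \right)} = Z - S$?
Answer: $\frac{4}{9} \approx 0.44444$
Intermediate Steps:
$N{\left(c,R \right)} = \frac{R}{3}$
$J{\left(X,d \right)} = -2 - X$
$C{\left(H \right)} = 2 - H$ ($C{\left(H \right)} = \left(-2 - -4\right) - H = \left(-2 + 4\right) - H = 2 - H$)
$B{\left(s \right)} = \frac{2 s^{2}}{3}$ ($B{\left(s \right)} = \frac{1}{3} \cdot 2 s^{2} = \frac{2 s^{2}}{3}$)
$B^{2}{\left(C{\left(t \right)} \right)} = \left(\frac{2 \left(2 - 1\right)^{2}}{3}\right)^{2} = \left(\frac{2 \cdot 1^{2}}{3}\right)^{2} = \left(\frac{2}{3} \cdot 1\right)^{2} = \left(\frac{2}{3}\right)^{2} = \frac{4}{9}$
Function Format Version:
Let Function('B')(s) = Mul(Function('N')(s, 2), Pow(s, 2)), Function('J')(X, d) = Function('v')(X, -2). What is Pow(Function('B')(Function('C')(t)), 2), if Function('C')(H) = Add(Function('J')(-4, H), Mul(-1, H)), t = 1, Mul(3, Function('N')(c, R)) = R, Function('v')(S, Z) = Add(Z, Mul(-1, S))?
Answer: Rational(4, 9) ≈ 0.44444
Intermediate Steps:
Function('N')(c, R) = Mul(Rational(1, 3), R)
Function('J')(X, d) = Add(-2, Mul(-1, X))
Function('C')(H) = Add(2, Mul(-1, H)) (Function('C')(H) = Add(Add(-2, Mul(-1, -4)), Mul(-1, H)) = Add(Add(-2, 4), Mul(-1, H)) = Add(2, Mul(-1, H)))
Function('B')(s) = Mul(Rational(2, 3), Pow(s, 2)) (Function('B')(s) = Mul(Mul(Rational(1, 3), 2), Pow(s, 2)) = Mul(Rational(2, 3), Pow(s, 2)))
Pow(Function('B')(Function('C')(t)), 2) = Pow(Mul(Rational(2, 3), Pow(Add(2, Mul(-1, 1)), 2)), 2) = Pow(Mul(Rational(2, 3), Pow(Add(2, -1), 2)), 2) = Pow(Mul(Rational(2, 3), Pow(1, 2)), 2) = Pow(Mul(Rational(2, 3), 1), 2) = Pow(Rational(2, 3), 2) = Rational(4, 9)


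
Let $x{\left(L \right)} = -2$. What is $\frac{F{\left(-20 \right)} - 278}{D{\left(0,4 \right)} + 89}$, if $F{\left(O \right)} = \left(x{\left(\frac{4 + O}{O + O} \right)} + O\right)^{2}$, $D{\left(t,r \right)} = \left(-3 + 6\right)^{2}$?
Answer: $\frac{103}{49} \approx 2.102$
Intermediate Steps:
$D{\left(t,r \right)} = 9$ ($D{\left(t,r \right)} = 3^{2} = 9$)
$F{\left(O \right)} = \left(-2 + O\right)^{2}$
$\frac{F{\left(-20 \right)} - 278}{D{\left(0,4 \right)} + 89} = \frac{\left(-2 - 20\right)^{2} - 278}{9 + 89} = \frac{\left(-22\right)^{2} - 278}{98} = \left(484 - 278\right) \frac{1}{98} = 206 \cdot \frac{1}{98} = \frac{103}{49}$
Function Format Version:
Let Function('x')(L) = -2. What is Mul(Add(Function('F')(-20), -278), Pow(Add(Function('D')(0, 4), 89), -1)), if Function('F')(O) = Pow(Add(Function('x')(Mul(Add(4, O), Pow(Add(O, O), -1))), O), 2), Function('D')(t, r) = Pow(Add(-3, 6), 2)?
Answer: Rational(103, 49) ≈ 2.1020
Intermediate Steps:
Function('D')(t, r) = 9 (Function('D')(t, r) = Pow(3, 2) = 9)
Function('F')(O) = Pow(Add(-2, O), 2)
Mul(Add(Function('F')(-20), -278), Pow(Add(Function('D')(0, 4), 89), -1)) = Mul(Add(Pow(Add(-2, -20), 2), -278), Pow(Add(9, 89), -1)) = Mul(Add(Pow(-22, 2), -278), Pow(98, -1)) = Mul(Add(484, -278), Rational(1, 98)) = Mul(206, Rational(1, 98)) = Rational(103, 49)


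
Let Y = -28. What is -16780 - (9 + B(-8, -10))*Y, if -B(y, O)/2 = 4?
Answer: -16752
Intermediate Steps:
B(y, O) = -8 (B(y, O) = -2*4 = -8)
-16780 - (9 + B(-8, -10))*Y = -16780 - (9 - 8)*(-28) = -16780 - (-28) = -16780 - 1*(-28) = -16780 + 28 = -16752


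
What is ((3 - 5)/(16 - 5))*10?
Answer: -20/11 ≈ -1.8182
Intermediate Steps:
((3 - 5)/(16 - 5))*10 = -2/11*10 = -20/11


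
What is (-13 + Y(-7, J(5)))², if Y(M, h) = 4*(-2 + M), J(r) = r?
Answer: 2401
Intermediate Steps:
Y(M, h) = -8 + 4*M
(-13 + Y(-7, J(5)))² = (-13 + (-8 + 4*(-7)))² = (-13 + (-8 - 28))² = (-13 - 36)² = (-49)² = 2401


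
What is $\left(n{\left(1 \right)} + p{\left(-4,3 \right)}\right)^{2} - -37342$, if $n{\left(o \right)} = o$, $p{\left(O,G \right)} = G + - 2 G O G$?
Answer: $43118$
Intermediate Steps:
$p{\left(O,G \right)} = G - 2 O G^{2}$ ($p{\left(O,G \right)} = G + - 2 G G O = G - 2 O G^{2}$)
$\left(n{\left(1 \right)} + p{\left(-4,3 \right)}\right)^{2} - -37342 = \left(1 + 3 \left(1 - 6 \left(-4\right)\right)\right)^{2} - -37342 = \left(1 + 3 \left(1 + 24\right)\right)^{2} + 37342 = \left(1 + 3 \cdot 25\right)^{2} + 37342 = \left(1 + 75\right)^{2} + 37342 = 76^{2} + 37342 = 5776 + 37342 = 43118$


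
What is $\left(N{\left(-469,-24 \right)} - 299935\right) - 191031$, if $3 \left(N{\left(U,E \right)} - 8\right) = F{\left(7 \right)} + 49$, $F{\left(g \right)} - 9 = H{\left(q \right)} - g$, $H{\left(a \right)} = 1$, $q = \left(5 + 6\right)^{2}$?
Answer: $- \frac{1472822}{3} \approx -4.9094 \cdot 10^{5}$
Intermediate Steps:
$q = 121$ ($q = 11^{2} = 121$)
$F{\left(g \right)} = 10 - g$ ($F{\left(g \right)} = 9 - \left(-1 + g\right) = 10 - g$)
$N{\left(U,E \right)} = \frac{76}{3}$ ($N{\left(U,E \right)} = 8 + \frac{\left(10 - 7\right) + 49}{3} = 8 + \frac{3 + 49}{3} = 8 + \frac{1}{3} \cdot 52 = 8 + \frac{52}{3} = \frac{76}{3}$)
$\left(N{\left(-469,-24 \right)} - 299935\right) - 191031 = \left(\frac{76}{3} - 299935\right) - 191031 = - \frac{899729}{3} - 191031 = - \frac{1472822}{3}$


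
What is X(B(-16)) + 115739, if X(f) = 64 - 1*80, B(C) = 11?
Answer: 115723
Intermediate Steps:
X(f) = -16 (X(f) = 64 - 80 = -16)
X(B(-16)) + 115739 = -16 + 115739 = 115723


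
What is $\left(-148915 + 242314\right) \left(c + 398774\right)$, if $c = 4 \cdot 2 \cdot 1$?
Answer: $37245840018$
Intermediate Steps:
$c = 8$ ($c = 8 \cdot 1 = 8$)
$\left(-148915 + 242314\right) \left(c + 398774\right) = \left(-148915 + 242314\right) \left(8 + 398774\right) = 93399 \cdot 398782 = 37245840018$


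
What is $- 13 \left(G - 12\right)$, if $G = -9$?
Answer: $273$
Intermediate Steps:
$- 13 \left(G - 12\right) = - 13 \left(-9 - 12\right) = \left(-13\right) \left(-21\right) = 273$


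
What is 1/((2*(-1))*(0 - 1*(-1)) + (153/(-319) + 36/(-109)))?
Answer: -34771/97703 ≈ -0.35588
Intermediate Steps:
1/((2*(-1))*(0 - 1*(-1)) + (153/(-319) + 36/(-109))) = 1/(-2*(0 + 1) + (153*(-1/319) + 36*(-1/109))) = 1/(-2*1 + (-153/319 - 36/109)) = 1/(-2 - 28161/34771) = 1/(-97703/34771) = -34771/97703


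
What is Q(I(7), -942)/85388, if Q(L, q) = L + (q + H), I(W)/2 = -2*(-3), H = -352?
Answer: -641/42694 ≈ -0.015014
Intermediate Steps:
I(W) = 12 (I(W) = 2*(-2*(-3)) = 2*6 = 12)
Q(L, q) = -352 + L + q (Q(L, q) = L + (q - 352) = L + (-352 + q) = -352 + L + q)
Q(I(7), -942)/85388 = (-352 + 12 - 942)/85388 = -1282*1/85388 = -641/42694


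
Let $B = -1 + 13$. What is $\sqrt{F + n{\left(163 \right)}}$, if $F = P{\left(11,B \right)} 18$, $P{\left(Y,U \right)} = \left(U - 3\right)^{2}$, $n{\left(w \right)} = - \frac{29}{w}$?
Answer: $\frac{5 \sqrt{1549315}}{163} \approx 38.181$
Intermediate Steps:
$B = 12$
$P{\left(Y,U \right)} = \left(-3 + U\right)^{2}$
$F = 1458$ ($F = \left(-3 + 12\right)^{2} \cdot 18 = 9^{2} \cdot 18 = 81 \cdot 18 = 1458$)
$\sqrt{F + n{\left(163 \right)}} = \sqrt{1458 - \frac{29}{163}} = \sqrt{\frac{237625}{163}} = \frac{5 \sqrt{1549315}}{163}$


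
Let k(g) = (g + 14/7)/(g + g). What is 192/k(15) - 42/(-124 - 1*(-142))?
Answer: 17161/51 ≈ 336.49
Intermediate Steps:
k(g) = (2 + g)/(2*g) (k(g) = (g + 14*(⅐))/((2*g)) = (g + 2)*(1/(2*g)) = (2 + g)*(1/(2*g)) = (2 + g)/(2*g))
192/k(15) - 42/(-124 - 1*(-142)) = 192/(((½)*(2 + 15)/15)) - 42/(-124 - 1*(-142)) = 192/(((½)*(1/15)*17)) - 42/(-124 + 142) = 192/(17/30) - 42/18 = 192*(30/17) - 42*1/18 = 5760/17 - 7/3 = 17161/51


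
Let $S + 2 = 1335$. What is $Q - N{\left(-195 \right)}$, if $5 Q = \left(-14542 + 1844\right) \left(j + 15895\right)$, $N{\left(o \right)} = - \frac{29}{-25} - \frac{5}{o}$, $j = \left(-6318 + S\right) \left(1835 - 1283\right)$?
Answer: $\frac{6774203639594}{975} \approx 6.9479 \cdot 10^{9}$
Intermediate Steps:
$S = 1333$ ($S = -2 + 1335 = 1333$)
$j = -2751720$ ($j = \left(-6318 + 1333\right) \left(1835 - 1283\right) = \left(-4985\right) 552 = -2751720$)
$N{\left(o \right)} = \frac{29}{25} - \frac{5}{o}$ ($N{\left(o \right)} = \left(-29\right) \left(- \frac{1}{25}\right) - \frac{5}{o} = \frac{29}{25} - \frac{5}{o}$)
$Q = 6947901170$ ($Q = \frac{\left(-14542 + 1844\right) \left(-2751720 + 15895\right)}{5} = \frac{\left(-12698\right) \left(-2735825\right)}{5} = \frac{1}{5} \cdot 34739505850 = 6947901170$)
$Q - N{\left(-195 \right)} = 6947901170 - \left(\frac{29}{25} - \frac{5}{-195}\right) = 6947901170 - \left(\frac{29}{25} - - \frac{1}{39}\right) = 6947901170 - \left(\frac{29}{25} + \frac{1}{39}\right) = 6947901170 - \frac{1156}{975} = \frac{6774203639594}{975}$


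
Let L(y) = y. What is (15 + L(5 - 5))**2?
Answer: 225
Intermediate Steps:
(15 + L(5 - 5))**2 = (15 + (5 - 5))**2 = (15 + 0)**2 = 15**2 = 225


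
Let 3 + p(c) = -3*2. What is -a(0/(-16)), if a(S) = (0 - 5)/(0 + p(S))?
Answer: -5/9 ≈ -0.55556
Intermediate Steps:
p(c) = -9 (p(c) = -3 - 3*2 = -3 - 6 = -9)
a(S) = 5/9 (a(S) = (0 - 5)/(0 - 9) = -5/(-9) = -5*(-1/9) = 5/9)
-a(0/(-16)) = -1*5/9 = -5/9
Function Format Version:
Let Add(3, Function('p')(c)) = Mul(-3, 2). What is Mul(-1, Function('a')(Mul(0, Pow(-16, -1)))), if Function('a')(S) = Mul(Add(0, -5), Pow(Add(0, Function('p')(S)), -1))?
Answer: Rational(-5, 9) ≈ -0.55556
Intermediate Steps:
Function('p')(c) = -9 (Function('p')(c) = Add(-3, Mul(-3, 2)) = Add(-3, -6) = -9)
Function('a')(S) = Rational(5, 9) (Function('a')(S) = Mul(Add(0, -5), Pow(Add(0, -9), -1)) = Mul(-5, Pow(-9, -1)) = Mul(-5, Rational(-1, 9)) = Rational(5, 9))
Mul(-1, Function('a')(Mul(0, Pow(-16, -1)))) = Mul(-1, Rational(5, 9)) = Rational(-5, 9)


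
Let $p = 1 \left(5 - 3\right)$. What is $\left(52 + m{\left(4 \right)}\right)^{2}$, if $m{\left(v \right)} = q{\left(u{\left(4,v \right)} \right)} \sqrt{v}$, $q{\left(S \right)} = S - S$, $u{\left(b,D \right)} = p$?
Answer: $2704$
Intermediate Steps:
$p = 2$ ($p = 1 \cdot 2 = 2$)
$u{\left(b,D \right)} = 2$
$q{\left(S \right)} = 0$
$m{\left(v \right)} = 0$ ($m{\left(v \right)} = 0 \sqrt{v} = 0$)
$\left(52 + m{\left(4 \right)}\right)^{2} = \left(52 + 0\right)^{2} = 52^{2} = 2704$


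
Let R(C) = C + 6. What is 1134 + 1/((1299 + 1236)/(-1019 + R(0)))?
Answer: 2873677/2535 ≈ 1133.6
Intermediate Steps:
R(C) = 6 + C
1134 + 1/((1299 + 1236)/(-1019 + R(0))) = 1134 + 1/((1299 + 1236)/(-1019 + (6 + 0))) = 1134 + 1/(2535/(-1019 + 6)) = 1134 + 1/(2535/(-1013)) = 1134 + 1/(2535*(-1/1013)) = 1134 + 1/(-2535/1013) = 1134 - 1013/2535 = 2873677/2535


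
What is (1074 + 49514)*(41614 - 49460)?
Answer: -396913448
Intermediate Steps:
(1074 + 49514)*(41614 - 49460) = 50588*(-7846) = -396913448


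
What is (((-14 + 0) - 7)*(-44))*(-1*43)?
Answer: -39732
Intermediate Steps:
(((-14 + 0) - 7)*(-44))*(-1*43) = ((-14 - 7)*(-44))*(-43) = -21*(-44)*(-43) = 924*(-43) = -39732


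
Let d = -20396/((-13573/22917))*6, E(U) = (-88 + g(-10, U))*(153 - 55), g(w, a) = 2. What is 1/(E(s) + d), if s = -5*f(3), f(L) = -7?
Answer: 13573/2690097548 ≈ 5.0455e-6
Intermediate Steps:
s = 35 (s = -5*(-7) = 35)
E(U) = -8428 (E(U) = (-88 + 2)*(153 - 55) = -86*98 = -8428)
d = 2804490792/13573 (d = -20396/((-13573*1/22917))*6 = -20396/(-13573/22917)*6 = -20396*(-22917/13573)*6 = (467415132/13573)*6 = 2804490792/13573 ≈ 2.0662e+5)
1/(E(s) + d) = 1/(-8428 + 2804490792/13573) = 1/(2690097548/13573) = 13573/2690097548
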